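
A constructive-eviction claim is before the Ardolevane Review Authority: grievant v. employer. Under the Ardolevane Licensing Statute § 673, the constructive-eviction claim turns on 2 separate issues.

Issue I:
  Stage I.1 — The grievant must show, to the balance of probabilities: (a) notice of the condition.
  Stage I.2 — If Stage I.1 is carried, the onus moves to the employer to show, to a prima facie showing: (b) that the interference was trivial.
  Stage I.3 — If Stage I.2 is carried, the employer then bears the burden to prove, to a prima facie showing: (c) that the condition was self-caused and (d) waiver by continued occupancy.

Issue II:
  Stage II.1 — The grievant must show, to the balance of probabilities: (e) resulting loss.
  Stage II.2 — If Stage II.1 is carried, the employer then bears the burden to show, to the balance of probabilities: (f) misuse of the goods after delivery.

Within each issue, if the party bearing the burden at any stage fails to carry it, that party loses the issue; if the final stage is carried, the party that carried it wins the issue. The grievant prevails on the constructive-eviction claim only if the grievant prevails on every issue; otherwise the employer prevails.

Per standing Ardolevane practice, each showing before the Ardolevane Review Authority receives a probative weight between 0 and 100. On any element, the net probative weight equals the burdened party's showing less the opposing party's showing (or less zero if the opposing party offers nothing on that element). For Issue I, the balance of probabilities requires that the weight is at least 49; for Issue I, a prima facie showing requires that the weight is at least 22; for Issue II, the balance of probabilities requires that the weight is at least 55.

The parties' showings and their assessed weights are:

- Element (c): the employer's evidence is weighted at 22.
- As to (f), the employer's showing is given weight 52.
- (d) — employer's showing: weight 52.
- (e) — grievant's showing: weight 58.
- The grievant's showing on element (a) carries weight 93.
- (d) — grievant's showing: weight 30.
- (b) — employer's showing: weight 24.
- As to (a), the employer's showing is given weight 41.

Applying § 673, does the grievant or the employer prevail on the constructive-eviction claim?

— Issue I —
Stage I.1 (grievant, the balance of probabilities, weight is at least 49): (a) net 93−41=52 ≥ 49 — meets.
  Stage I.1 is satisfied; the onus moves to the employer.
Stage I.2 (employer, a prima facie showing, weight is at least 22): (b) 24 ≥ 22 — meets.
  Stage I.2 carried; the burden remains with the employer.
Stage I.3 (employer, a prima facie showing, weight is at least 22): (c) 22 ≥ 22 — meets; (d) net 52−30=22 ≥ 22 — meets.
  The employer carries the last stage.
With every stage satisfied, the employer prevails on this issue.
— Issue II —
Stage II.1 — burden on grievant; standard: the balance of probabilities (weight is at least 55).
    (e): 58 ≥ 55 [met]
  Stage II.1 carried; the burden shifts to the employer.
Stage II.2 — burden on employer; standard: the balance of probabilities (weight is at least 55).
    (f): 52 < 55 [not met]
  Stage II.2 not carried; the employer fails its burden.
The grievant prevails on this issue.
Per-issue: Issue I → employer; Issue II → grievant. The grievant must prevail on every issue; overall, the employer prevails.

employer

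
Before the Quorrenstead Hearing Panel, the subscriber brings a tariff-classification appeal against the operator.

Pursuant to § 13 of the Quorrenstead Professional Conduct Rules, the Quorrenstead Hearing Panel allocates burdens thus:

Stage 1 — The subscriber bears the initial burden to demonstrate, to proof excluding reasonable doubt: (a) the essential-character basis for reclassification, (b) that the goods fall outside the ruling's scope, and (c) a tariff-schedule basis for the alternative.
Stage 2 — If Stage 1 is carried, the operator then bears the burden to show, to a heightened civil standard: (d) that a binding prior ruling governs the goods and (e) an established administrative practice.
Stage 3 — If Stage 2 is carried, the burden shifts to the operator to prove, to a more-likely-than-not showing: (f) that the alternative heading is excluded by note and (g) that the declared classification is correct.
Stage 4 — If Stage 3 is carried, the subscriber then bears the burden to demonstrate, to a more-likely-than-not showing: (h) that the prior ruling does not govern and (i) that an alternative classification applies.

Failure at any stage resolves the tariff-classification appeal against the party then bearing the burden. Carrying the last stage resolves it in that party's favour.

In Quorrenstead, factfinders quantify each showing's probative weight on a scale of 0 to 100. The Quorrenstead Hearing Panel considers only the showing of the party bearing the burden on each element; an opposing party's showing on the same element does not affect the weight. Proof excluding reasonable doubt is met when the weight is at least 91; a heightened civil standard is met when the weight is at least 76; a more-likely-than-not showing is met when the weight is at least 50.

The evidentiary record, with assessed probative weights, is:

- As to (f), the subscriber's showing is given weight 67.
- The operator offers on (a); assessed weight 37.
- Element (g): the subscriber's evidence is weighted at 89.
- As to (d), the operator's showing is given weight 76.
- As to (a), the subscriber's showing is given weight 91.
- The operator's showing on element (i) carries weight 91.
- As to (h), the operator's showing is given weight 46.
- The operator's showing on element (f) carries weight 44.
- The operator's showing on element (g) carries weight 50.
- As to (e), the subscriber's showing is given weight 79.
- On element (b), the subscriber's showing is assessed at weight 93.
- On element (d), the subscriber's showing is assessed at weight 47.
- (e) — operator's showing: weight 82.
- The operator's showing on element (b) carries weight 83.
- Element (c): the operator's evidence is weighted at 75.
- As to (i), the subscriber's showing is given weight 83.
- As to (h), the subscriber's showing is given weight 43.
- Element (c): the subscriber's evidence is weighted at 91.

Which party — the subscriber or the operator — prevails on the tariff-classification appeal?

subscriber

At Stage 1 the subscriber must meet proof excluding reasonable doubt (weight is at least 91): on (a) the weight is 91 (the operator's 37 is given no effect), ≥ 91, so (a) meets the standard; on (b) the weight is 93 (the operator's 83 is given no effect), which does reach 91, so (b) meets the standard; on (c) the weight is 91 (the operator's 75 is given no effect), ≥ 91, so (c) meets the standard.
  All elements met. The burden passes to the operator.
At Stage 2 the operator must meet a heightened civil standard (weight is at least 76): on (d) the weight is 76 (the subscriber's 47 is given no effect), which does reach 76, so (d) meets the standard; on (e) the weight is 82 (the subscriber's 79 is given no effect), which does reach 76, so (e) meets the standard.
  Stage 2 is satisfied; the operator continues to bear the burden.
At Stage 3 the operator must meet a more-likely-than-not showing (weight is at least 50): on (f) the weight is 44 (the subscriber's 67 is given no effect), < 50, so (f) does not meet the standard; on (g) the weight is 50 (the subscriber's 89 is given no effect), which does reach 50, so (g) meets the standard.
  Not every element is met, so the operator fails to carry Stage 3.
The analysis ends at Stage 3; the subscriber prevails.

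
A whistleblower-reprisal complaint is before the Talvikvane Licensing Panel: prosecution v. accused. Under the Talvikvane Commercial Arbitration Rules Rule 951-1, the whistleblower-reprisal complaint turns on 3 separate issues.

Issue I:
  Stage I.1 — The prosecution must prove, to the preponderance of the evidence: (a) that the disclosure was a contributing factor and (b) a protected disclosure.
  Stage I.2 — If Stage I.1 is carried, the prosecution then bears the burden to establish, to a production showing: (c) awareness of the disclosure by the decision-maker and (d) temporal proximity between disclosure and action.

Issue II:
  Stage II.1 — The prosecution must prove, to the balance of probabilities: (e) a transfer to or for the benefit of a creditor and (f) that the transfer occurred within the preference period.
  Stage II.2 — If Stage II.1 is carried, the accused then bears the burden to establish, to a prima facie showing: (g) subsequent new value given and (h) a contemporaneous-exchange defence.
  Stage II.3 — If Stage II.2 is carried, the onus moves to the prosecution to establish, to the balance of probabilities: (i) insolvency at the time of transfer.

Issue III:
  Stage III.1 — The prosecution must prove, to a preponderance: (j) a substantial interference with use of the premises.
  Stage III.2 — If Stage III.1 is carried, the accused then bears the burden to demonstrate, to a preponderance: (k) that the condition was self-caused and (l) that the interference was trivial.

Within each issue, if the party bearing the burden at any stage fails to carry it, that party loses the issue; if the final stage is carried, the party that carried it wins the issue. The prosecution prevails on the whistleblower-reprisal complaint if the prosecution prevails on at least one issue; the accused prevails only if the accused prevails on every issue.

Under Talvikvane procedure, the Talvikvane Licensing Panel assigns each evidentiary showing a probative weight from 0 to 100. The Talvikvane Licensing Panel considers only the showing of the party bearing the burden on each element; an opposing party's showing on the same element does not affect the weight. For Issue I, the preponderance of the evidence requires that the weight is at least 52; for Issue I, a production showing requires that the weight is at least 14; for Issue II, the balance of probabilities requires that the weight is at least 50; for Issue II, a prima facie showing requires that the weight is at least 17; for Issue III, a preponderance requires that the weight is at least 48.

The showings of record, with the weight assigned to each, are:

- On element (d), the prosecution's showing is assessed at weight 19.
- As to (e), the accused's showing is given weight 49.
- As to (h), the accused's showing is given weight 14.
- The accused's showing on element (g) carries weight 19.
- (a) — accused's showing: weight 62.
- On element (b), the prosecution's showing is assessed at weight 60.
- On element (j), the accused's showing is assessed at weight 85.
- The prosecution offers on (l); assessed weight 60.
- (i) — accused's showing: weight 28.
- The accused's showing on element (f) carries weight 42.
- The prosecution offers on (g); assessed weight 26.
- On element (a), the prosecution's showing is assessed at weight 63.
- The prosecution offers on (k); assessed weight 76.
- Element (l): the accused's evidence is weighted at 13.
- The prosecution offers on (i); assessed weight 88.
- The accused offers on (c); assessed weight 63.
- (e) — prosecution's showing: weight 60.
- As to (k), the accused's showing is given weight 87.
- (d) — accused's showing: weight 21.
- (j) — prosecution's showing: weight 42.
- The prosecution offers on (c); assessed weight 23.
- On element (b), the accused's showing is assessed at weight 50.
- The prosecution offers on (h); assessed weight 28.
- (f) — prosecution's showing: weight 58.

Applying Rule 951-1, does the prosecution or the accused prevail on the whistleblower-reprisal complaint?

prosecution

— Issue I —
Stage I.1 (prosecution, the preponderance of the evidence, weight is at least 52): (a) 63 (accused's 62 disregarded) ≥ 52 — meets; (b) 60 (accused's 50 disregarded) ≥ 52 — meets.
  Stage I.1 carried; the burden remains with the prosecution.
Stage I.2 (prosecution, a production showing, weight is at least 14): (c) 23 (accused's 63 disregarded) ≥ 14 — meets; (d) 19 (accused's 21 disregarded) ≥ 14 — meets.
  All elements met at the final stage.
Every stage carried; the prosecution prevails on this issue.
— Issue II —
Stage II.1 — burden on prosecution; standard: the balance of probabilities (weight is at least 50).
    (e): 60 (accused's 49 disregarded) ≥ 50 [met]
    (f): 58 (accused's 42 disregarded) ≥ 50 [met]
  Stage II.1 carried; the burden shifts to the accused.
Stage II.2 — burden on accused; standard: a prima facie showing (weight is at least 17).
    (g): 19 (prosecution's 26 disregarded) ≥ 17 [met]
    (h): 14 (prosecution's 28 disregarded) < 17 [not met]
  Stage II.2 not carried; the accused fails its burden.
So the prosecution prevails on this issue.
— Issue III —
Stage III.1 (prosecution, a preponderance, weight is at least 48): (j) 42 (accused's 85 disregarded) < 48 — fails.
  The prosecution does not carry Stage III.1.
The analysis ends at Stage III.1; the accused prevails on this issue.
Per-issue: Issue I → prosecution; Issue II → prosecution; Issue III → accused. The prosecution must prevail on at least one issue; overall, the prosecution prevails.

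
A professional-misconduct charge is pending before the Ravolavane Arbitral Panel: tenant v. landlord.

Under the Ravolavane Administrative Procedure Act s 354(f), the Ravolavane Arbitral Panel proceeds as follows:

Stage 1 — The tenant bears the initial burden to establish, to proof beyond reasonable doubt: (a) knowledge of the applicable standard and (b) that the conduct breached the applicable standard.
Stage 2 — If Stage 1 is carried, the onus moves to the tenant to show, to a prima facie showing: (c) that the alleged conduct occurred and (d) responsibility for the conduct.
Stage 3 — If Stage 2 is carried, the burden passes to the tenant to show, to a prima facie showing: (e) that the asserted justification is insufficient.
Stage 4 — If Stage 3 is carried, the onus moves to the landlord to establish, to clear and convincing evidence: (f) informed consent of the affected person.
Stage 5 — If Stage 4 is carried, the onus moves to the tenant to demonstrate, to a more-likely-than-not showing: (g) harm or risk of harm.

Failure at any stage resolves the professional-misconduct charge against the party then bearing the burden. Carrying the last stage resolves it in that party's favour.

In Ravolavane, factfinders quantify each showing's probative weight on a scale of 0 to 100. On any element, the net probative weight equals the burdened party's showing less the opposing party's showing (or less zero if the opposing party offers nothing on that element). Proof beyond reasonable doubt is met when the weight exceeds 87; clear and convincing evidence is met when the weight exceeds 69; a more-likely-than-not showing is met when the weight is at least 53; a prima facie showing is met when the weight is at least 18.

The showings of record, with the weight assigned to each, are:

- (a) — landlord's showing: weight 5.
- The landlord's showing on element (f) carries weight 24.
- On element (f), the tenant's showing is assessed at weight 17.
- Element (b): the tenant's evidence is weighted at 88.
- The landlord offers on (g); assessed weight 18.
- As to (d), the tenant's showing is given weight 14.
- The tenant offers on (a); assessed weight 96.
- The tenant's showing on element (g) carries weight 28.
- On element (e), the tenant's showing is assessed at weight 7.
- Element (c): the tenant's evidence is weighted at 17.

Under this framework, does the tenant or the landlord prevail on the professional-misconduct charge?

Stage 1 — burden on tenant; standard: proof beyond reasonable doubt (weight exceeds 87).
    (a): 96 − 5 = 91 > 87 [met]
    (b): 88 > 87 [met]
  Stage 1 is satisfied; the tenant continues to bear the burden.
Stage 2 — burden on tenant; standard: a prima facie showing (weight is at least 18).
    (c): 17 < 18 [not met]
    (d): 14 < 18 [not met]
  The tenant does not carry Stage 2.
The analysis ends at Stage 2; the landlord prevails.

landlord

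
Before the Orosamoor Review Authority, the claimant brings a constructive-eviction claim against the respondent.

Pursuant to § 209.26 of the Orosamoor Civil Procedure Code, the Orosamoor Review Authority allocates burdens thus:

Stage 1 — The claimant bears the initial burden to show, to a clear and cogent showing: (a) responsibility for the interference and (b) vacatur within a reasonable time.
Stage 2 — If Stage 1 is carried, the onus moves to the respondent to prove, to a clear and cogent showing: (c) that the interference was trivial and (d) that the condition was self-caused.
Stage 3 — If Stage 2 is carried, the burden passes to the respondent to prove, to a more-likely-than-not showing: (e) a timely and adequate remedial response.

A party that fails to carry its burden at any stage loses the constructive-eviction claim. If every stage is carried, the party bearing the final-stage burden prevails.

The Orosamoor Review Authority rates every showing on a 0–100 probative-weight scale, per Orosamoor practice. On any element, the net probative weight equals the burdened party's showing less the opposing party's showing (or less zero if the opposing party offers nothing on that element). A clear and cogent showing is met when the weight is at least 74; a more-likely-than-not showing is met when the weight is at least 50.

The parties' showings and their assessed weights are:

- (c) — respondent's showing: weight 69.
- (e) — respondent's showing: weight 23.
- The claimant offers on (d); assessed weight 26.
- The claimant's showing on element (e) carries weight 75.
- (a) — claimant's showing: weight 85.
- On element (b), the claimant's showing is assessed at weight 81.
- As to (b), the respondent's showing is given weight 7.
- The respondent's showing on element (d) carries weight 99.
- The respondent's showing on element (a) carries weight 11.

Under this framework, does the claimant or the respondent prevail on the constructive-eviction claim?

claimant

Stage 1 — burden on claimant; standard: a clear and cogent showing (weight is at least 74).
    (a): 85 − 11 = 74 ≥ 74 [met]
    (b): 81 − 7 = 74 ≥ 74 [met]
  Stage 1 carried; the burden shifts to the respondent.
Stage 2 — burden on respondent; standard: a clear and cogent showing (weight is at least 74).
    (c): 69 < 74 [not met]
    (d): 99 − 26 = 73 < 74 [not met]
  The respondent does not carry Stage 2.
So the claimant prevails.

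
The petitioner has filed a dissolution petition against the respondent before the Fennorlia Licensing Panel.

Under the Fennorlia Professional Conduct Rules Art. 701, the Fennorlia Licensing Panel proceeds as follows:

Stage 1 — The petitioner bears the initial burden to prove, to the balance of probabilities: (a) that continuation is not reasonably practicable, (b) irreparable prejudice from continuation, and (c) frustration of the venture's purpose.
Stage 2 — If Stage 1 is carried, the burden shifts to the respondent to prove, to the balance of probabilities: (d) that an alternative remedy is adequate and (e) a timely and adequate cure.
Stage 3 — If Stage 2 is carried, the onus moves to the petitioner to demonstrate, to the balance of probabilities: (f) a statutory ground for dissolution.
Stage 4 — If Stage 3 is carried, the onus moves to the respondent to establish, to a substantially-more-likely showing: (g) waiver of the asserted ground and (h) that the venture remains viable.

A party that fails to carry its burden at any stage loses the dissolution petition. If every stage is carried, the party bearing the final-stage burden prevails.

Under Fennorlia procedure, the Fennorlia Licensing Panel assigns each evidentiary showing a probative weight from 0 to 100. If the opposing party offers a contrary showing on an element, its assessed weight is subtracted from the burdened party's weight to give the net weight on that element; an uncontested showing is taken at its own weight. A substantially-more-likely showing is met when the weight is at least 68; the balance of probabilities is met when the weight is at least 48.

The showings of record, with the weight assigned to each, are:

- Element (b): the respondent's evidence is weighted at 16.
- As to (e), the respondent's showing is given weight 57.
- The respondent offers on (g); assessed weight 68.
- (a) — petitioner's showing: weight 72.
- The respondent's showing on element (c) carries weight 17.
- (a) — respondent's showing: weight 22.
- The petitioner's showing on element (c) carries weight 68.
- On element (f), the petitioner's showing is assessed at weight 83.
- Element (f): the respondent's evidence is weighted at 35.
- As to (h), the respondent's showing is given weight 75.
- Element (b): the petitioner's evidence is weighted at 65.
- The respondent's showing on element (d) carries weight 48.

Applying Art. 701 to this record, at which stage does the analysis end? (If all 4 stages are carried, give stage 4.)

stage 4

At Stage 1 the petitioner must meet the balance of probabilities (weight is at least 48): on (a) the weight is 72 less the opposing 22 gives net 50, which does reach 48, so (a) meets the standard; on (b) the weight is 65 less the opposing 16 gives net 49, which does reach 48, so (b) meets the standard; on (c) the weight is 68 less the opposing 17 gives net 51, ≥ 48, so (c) meets the standard.
  The petitioner carries Stage 1; the respondent now bears the burden.
At Stage 2 the respondent must meet the balance of probabilities (weight is at least 48): on (d) the weight is 48, which does reach 48, so (d) meets the standard; on (e) the weight is 57, ≥ 48, so (e) meets the standard.
  Stage 2 is satisfied; the onus moves to the petitioner.
At Stage 3 the petitioner must meet the balance of probabilities (weight is at least 48): on (f) the weight is 83 less the opposing 35 gives net 48, which does reach 48, so (f) meets the standard.
  The petitioner carries Stage 3; the respondent now bears the burden.
At Stage 4 the respondent must meet a substantially-more-likely showing (weight is at least 68): on (g) the weight is 68, ≥ 68, so (g) meets the standard; on (h) the weight is 75, which does reach 68, so (h) meets the standard.
  The respondent carries the last stage.
Every stage carried; the respondent prevails.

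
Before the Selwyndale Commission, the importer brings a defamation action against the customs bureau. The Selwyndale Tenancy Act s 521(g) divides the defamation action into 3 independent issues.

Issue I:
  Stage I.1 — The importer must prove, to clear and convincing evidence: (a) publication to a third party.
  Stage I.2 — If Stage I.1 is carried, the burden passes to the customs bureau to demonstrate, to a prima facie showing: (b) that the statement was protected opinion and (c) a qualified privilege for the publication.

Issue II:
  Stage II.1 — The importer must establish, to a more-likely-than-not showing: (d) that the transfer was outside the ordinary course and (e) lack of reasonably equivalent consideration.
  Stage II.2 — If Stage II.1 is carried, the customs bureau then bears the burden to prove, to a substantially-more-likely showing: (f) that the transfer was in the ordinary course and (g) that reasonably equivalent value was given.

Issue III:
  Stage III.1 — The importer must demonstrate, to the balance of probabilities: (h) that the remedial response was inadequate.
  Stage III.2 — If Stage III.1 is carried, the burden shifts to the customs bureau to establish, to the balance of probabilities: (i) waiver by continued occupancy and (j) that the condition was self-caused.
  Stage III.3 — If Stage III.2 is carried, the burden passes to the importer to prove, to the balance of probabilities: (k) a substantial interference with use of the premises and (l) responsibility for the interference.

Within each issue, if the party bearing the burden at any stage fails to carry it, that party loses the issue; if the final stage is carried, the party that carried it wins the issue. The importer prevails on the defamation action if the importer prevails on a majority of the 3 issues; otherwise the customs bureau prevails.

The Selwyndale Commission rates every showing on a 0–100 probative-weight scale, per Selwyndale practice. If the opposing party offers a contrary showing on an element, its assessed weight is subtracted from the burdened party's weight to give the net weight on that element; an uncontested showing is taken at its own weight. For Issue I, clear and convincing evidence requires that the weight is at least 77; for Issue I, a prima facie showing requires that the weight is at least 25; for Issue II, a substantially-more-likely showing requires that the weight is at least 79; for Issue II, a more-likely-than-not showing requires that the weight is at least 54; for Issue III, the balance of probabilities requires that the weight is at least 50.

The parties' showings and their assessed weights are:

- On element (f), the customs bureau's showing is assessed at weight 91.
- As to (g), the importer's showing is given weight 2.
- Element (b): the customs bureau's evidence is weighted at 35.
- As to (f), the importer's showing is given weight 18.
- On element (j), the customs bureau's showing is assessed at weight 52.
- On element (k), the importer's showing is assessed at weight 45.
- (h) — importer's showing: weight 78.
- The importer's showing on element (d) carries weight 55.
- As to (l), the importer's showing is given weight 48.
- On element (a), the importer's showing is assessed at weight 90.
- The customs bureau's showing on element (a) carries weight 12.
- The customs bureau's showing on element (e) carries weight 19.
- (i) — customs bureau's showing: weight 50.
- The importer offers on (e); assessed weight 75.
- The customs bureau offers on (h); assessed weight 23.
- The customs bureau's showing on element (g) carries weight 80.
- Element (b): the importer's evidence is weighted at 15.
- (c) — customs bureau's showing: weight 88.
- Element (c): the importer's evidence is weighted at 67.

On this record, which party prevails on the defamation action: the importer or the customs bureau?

importer

— Issue I —
At Stage I.1 the importer must meet clear and convincing evidence (weight is at least 77): on (a) the weight is 90 less the opposing 12 gives net 78, which does reach 77, so (a) meets the standard.
  All elements met. The burden passes to the customs bureau.
At Stage I.2 the customs bureau must meet a prima facie showing (weight is at least 25): on (b) the weight is 35 less the opposing 15 gives net 20, which does not reach 25, so (b) does not meet the standard; on (c) the weight is 88 less the opposing 67 gives net 21, < 25, so (c) does not meet the standard.
  Stage I.2 not carried; the customs bureau fails its burden.
The analysis ends at Stage I.2; the importer prevails on this issue.
— Issue II —
Stage II.1 (importer, a more-likely-than-not showing, weight is at least 54): (d) 55 ≥ 54 — meets; (e) net 75−19=56 ≥ 54 — meets.
  Stage II.1 carried; the burden shifts to the customs bureau.
Stage II.2 (customs bureau, a substantially-more-likely showing, weight is at least 79): (f) net 91−18=73 < 79 — fails; (g) net 80−2=78 < 79 — fails.
  Stage II.2 not carried; the customs bureau fails its burden.
The importer prevails on this issue.
— Issue III —
Stage III.1 (importer, the balance of probabilities, weight is at least 50): (h) net 78−23=55 ≥ 50 — meets.
  All elements met. The burden passes to the customs bureau.
Stage III.2 (customs bureau, the balance of probabilities, weight is at least 50): (i) 50 ≥ 50 — meets; (j) 52 ≥ 50 — meets.
  All elements met. The burden passes to the importer.
Stage III.3 (importer, the balance of probabilities, weight is at least 50): (k) 45 < 50 — fails; (l) 48 < 50 — fails.
  Stage III.3 not carried; the importer fails its burden.
So the customs bureau prevails on this issue.
Per-issue: Issue I → importer; Issue II → importer; Issue III → customs bureau. The importer must prevail on a majority of issues; overall, the importer prevails.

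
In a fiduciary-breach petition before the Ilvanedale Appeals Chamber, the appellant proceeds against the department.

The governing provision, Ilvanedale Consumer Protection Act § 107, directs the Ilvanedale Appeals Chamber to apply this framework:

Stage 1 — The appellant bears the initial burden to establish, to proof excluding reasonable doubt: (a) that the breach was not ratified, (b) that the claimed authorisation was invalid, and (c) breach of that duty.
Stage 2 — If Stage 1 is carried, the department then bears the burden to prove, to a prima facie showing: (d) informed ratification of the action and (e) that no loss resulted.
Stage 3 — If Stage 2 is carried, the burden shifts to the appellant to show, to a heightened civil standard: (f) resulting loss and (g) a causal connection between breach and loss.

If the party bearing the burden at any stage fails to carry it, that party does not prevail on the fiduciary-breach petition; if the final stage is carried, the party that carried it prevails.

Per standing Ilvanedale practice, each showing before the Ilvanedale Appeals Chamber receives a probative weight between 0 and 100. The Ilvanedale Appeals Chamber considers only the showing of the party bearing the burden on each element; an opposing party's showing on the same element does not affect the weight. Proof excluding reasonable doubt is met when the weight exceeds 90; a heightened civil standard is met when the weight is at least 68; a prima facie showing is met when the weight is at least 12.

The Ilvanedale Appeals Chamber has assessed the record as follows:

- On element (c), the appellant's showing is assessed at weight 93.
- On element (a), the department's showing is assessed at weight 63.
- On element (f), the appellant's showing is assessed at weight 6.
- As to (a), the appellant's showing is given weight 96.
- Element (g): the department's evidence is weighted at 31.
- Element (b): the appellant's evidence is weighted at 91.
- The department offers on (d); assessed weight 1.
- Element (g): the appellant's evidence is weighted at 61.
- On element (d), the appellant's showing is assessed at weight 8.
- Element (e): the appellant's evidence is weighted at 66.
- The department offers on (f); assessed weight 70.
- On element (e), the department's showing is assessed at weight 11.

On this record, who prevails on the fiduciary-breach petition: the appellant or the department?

appellant

Stage 1 — burden on appellant; standard: proof excluding reasonable doubt (weight exceeds 90).
    (a): 96 (department's 63 disregarded) > 90 [met]
    (b): 91 > 90 [met]
    (c): 93 > 90 [met]
  Stage 1 is satisfied; the onus moves to the department.
Stage 2 — burden on department; standard: a prima facie showing (weight is at least 12).
    (d): 1 (appellant's 8 disregarded) < 12 [not met]
    (e): 11 (appellant's 66 disregarded) < 12 [not met]
  The department does not carry Stage 2.
So the appellant prevails.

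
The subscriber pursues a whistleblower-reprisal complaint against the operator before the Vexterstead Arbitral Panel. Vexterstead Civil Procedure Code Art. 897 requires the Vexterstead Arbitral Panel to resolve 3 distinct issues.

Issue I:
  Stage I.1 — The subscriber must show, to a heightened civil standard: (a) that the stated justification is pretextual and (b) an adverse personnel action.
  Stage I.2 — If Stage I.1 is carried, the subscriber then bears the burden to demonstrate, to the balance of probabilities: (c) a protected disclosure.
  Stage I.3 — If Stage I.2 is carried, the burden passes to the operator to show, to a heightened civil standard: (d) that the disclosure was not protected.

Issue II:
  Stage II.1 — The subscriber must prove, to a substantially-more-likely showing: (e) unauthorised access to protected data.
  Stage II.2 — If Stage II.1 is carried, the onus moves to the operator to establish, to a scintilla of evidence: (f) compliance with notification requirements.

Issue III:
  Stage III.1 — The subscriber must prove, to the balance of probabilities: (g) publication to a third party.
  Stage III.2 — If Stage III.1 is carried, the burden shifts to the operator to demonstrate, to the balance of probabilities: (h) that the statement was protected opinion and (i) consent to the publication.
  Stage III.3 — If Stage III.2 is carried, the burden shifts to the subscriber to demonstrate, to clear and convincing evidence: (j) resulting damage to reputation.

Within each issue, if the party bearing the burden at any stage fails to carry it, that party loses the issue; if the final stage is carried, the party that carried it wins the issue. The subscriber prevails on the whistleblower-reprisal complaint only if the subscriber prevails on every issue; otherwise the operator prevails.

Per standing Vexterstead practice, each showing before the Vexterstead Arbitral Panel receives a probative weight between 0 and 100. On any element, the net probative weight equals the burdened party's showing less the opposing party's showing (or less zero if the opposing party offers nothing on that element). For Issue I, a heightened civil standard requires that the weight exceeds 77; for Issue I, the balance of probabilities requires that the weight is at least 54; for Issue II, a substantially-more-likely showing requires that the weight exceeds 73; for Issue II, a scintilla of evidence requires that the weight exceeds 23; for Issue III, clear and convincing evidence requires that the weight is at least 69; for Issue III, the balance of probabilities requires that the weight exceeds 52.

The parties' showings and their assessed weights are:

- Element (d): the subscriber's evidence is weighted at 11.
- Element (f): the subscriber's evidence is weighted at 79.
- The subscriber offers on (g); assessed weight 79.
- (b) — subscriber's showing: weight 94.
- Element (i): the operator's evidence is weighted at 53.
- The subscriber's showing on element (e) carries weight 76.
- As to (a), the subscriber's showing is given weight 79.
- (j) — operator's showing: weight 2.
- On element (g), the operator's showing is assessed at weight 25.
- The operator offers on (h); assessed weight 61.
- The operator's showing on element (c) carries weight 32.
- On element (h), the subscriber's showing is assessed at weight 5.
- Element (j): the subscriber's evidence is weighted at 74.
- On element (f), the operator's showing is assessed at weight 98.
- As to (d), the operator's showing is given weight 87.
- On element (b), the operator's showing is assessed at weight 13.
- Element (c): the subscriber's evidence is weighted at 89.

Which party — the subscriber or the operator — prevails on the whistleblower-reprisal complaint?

— Issue I —
Stage I.1 — burden on subscriber; standard: a heightened civil standard (weight exceeds 77).
    (a): 79 > 77 [met]
    (b): 94 − 13 = 81 > 77 [met]
  Stage I.1 is satisfied; the subscriber continues to bear the burden.
Stage I.2 — burden on subscriber; standard: the balance of probabilities (weight is at least 54).
    (c): 89 − 32 = 57 ≥ 54 [met]
  All elements met. The burden passes to the operator.
Stage I.3 — burden on operator; standard: a heightened civil standard (weight exceeds 77).
    (d): 87 − 11 = 76 ≤ 77 [not met]
  The operator does not carry Stage I.3.
The analysis ends at Stage I.3; the subscriber prevails on this issue.
— Issue II —
Stage II.1 (subscriber, a substantially-more-likely showing, weight exceeds 73): (e) 76 > 73 — meets.
  Stage II.1 is satisfied; the onus moves to the operator.
Stage II.2 (operator, a scintilla of evidence, weight exceeds 23): (f) net 98−79=19 ≤ 23 — fails.
  Not every element is met, so the operator fails to carry Stage II.2.
So the subscriber prevails on this issue.
— Issue III —
Stage III.1 — burden on subscriber; standard: the balance of probabilities (weight exceeds 52).
    (g): 79 − 25 = 54 > 52 [met]
  The subscriber carries Stage III.1; the operator now bears the burden.
Stage III.2 — burden on operator; standard: the balance of probabilities (weight exceeds 52).
    (h): 61 − 5 = 56 > 52 [met]
    (i): 53 > 52 [met]
  Stage III.2 carried; the burden shifts to the subscriber.
Stage III.3 — burden on subscriber; standard: clear and convincing evidence (weight is at least 69).
    (j): 74 − 2 = 72 ≥ 69 [met]
  The subscriber carries the last stage.
All stages carried — the subscriber prevails on this issue.
Per-issue: Issue I → subscriber; Issue II → subscriber; Issue III → subscriber. The subscriber must prevail on every issue; overall, the subscriber prevails.

subscriber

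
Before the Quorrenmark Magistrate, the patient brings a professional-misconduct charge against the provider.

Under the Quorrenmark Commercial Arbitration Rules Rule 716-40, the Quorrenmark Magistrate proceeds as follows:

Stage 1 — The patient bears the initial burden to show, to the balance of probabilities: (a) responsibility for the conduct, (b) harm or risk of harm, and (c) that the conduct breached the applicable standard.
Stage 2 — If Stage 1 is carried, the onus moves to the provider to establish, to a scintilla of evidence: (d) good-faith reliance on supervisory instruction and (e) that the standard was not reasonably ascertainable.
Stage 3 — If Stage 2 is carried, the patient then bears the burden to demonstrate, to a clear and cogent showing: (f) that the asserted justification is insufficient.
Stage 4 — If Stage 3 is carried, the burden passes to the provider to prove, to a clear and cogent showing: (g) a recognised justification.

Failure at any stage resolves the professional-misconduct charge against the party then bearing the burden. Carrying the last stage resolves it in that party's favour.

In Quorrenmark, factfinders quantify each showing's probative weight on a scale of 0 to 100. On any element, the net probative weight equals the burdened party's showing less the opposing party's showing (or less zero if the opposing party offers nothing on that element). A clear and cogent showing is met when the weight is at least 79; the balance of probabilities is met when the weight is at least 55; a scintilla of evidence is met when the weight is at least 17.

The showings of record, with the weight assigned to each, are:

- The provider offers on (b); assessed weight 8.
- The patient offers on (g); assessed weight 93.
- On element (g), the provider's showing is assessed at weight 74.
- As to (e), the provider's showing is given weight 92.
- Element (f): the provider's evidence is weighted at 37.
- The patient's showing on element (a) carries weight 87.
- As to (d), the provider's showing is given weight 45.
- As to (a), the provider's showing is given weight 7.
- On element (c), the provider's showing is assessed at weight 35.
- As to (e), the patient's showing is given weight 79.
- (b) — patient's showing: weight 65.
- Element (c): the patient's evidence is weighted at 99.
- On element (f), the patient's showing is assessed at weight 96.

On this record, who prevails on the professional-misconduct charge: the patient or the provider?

Stage 1 — burden on patient; standard: the balance of probabilities (weight is at least 55).
    (a): 87 − 7 = 80 ≥ 55 [met]
    (b): 65 − 8 = 57 ≥ 55 [met]
    (c): 99 − 35 = 64 ≥ 55 [met]
  All elements met. The burden passes to the provider.
Stage 2 — burden on provider; standard: a scintilla of evidence (weight is at least 17).
    (d): 45 ≥ 17 [met]
    (e): 92 − 79 = 13 < 17 [not met]
  The provider does not carry Stage 2.
The patient prevails.

patient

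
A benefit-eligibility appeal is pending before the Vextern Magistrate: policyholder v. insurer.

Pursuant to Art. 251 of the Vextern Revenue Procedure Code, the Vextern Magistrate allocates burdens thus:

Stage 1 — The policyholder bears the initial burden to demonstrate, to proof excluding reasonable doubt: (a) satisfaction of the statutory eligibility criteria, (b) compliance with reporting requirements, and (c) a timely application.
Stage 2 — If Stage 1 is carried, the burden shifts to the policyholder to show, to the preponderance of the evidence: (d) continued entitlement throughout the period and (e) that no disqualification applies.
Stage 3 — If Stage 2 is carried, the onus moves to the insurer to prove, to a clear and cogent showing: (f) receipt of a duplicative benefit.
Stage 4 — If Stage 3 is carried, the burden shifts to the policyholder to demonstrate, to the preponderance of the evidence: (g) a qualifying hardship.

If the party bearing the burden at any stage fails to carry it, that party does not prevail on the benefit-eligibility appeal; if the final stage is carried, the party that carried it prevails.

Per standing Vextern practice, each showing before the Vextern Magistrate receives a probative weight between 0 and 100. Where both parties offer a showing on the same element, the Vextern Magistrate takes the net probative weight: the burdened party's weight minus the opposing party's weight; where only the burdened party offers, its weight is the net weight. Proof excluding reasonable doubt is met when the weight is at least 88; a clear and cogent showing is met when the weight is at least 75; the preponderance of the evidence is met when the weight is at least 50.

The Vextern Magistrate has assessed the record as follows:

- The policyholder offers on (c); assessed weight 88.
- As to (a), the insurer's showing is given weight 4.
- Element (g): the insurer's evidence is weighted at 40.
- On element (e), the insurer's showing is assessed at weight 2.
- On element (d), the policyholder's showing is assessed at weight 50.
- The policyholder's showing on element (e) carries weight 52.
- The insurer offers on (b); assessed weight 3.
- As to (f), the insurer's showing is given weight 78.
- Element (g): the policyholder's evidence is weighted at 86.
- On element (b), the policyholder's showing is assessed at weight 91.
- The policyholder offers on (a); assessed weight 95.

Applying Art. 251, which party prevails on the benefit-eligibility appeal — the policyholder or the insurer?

insurer

Stage 1 — burden on policyholder; standard: proof excluding reasonable doubt (weight is at least 88).
    (a): 95 − 4 = 91 ≥ 88 [met]
    (b): 91 − 3 = 88 ≥ 88 [met]
    (c): 88 ≥ 88 [met]
  Stage 1 carried; the burden remains with the policyholder.
Stage 2 — burden on policyholder; standard: the preponderance of the evidence (weight is at least 50).
    (d): 50 ≥ 50 [met]
    (e): 52 − 2 = 50 ≥ 50 [met]
  Stage 2 carried; the burden shifts to the insurer.
Stage 3 — burden on insurer; standard: a clear and cogent showing (weight is at least 75).
    (f): 78 ≥ 75 [met]
  All elements met. The burden passes to the policyholder.
Stage 4 — burden on policyholder; standard: the preponderance of the evidence (weight is at least 50).
    (g): 86 − 40 = 46 < 50 [not met]
  The policyholder does not carry Stage 4.
The analysis ends at Stage 4; the insurer prevails.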